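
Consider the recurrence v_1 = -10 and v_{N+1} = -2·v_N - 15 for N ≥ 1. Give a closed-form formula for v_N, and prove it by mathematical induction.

Computing the first terms: v_1 = -10, v_2 = 5, v_3 = -25. This suggests v_N = -5(-2)^(N - 1) - 5.
Base case (N = 1): the formula gives -10 = -10 = v_1.
For the inductive step, assume it holds for an arbitrary m ≥ 1, so v_m = -5(-2)^(m - 1) - 5.
Then v_{m+1} = -2·v_m - 15 = -2·(-5(-2)^(m - 1) - 5) - 15 = -5(-2)^m - 5 = -5(-2)^((m+1) - 1) - 5,
which is the claimed formula at N = m+1.
By induction, the statement is established for all N ≥ 1.

v_N = -5(-2)^(N - 1) - 5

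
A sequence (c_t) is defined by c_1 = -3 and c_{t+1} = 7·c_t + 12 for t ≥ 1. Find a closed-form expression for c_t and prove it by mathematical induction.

Computing the first terms: c_1 = -3, c_2 = -9, c_3 = -51. This suggests c_t = -7^(t - 1) - 2.
Base step (t = 1): the formula gives -3 = -3 = c_1.
For the inductive step, assume it holds for an arbitrary k ≥ 1, so c_k = -7^(k - 1) - 2.
Then c_{k+1} = 7·c_k + 12 = 7·(-7^(k - 1) - 2) + 12 = -7^k - 2 = -7^((k+1) - 1) - 2,
which is the claimed formula at t = k+1.
This completes the induction.

c_t = -7^(t - 1) - 2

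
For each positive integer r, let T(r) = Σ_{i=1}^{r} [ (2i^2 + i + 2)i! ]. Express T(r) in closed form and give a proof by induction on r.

We claim T(r) = (2r + 1)(r + 1)! - 1 for all r ≥ 1.
Base case (r = 1): T(1) = 5, and the closed form gives 5. They agree.
Inductive step: suppose the statement holds for some i ≥ 1, so T(i) = (2i + 1)(i + 1)! - 1.
Then T(i+1) = T(i) + ((2i^2 + 5i + 5)(i + 1)!) = ((2i + 1)(i + 1)! - 1) + ((2i^2 + 5i + 5)(i + 1)!).
Simplifying, T(i+1) = (2(i+1) + 1)((i+1) + 1)! - 1,
which is the closed form with r = i+1.
This completes the induction.

T(r) = (2r + 1)(r + 1)! - 1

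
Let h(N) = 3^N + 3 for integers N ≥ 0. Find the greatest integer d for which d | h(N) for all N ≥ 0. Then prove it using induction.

d = 2

Computing the first values: h(0) = 4 and h(1) = 6; gcd(4, 6) = 2, so d ≤ 2.
We prove 2 | 3^N + 3 for all N ≥ 0 by induction on N.
Base step (N = 0): h(0) = 4 = 2·(2), so 2 | h(0).
Inductive step: suppose the statement holds for some m ≥ 0, i.e. 2 | h(m). Then
h(m+1) = 3^(m+1) + 3 = 3·(3^m + 3) - 6 = 3·h(m) - 6. The first term is divisible by 2 by the inductive hypothesis, and -6 is divisible by 2. Hence 2 | h(m+1).
This completes the induction.
Therefore the largest such d is 2.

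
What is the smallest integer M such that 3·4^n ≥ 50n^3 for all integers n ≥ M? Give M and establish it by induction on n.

At n = 5: 3072 < 6250, so the inequality fails and M ≥ 6. We prove 3·4^n ≥ 50n^3 for all n ≥ 6.
Base case (n = 6): 3·4^n = 12288 and 50n^3 = 10800, so 12288 ≥ 10800.
Inductive step: suppose the statement holds for some r ≥ 6, so 3·4^r ≥ 50r^3.
Then 3·4^(r + 1) = 4·(3·4^r) ≥ 4·(50r^3).
Also, for r ≥ 6 we have 4·(50r^3) ≥ 50(r+1)^3, since 4 ≥ (1 + 1/r)^3 for all r ≥ 6.
Combining, 3·4^(r + 1) ≥ 50(r+1)^3.
Hence, by induction on n, the claim holds for every n ≥ 6.
Hence the smallest such M is 6.

M = 6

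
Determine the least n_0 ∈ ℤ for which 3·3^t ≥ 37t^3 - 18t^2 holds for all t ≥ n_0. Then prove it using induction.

n_0 = 8

At t = 7: 6561 < 11809, so the inequality fails and n_0 ≥ 8. We prove 3·3^t ≥ 37t^3 - 18t^2 for all t ≥ 8.
When t = 8: 3·3^t = 19683 and 37t^3 - 18t^2 = 17792, so 19683 ≥ 17792.
Inductive step: assume the claim holds for t = m, so 3·3^m ≥ 37m^3 - 18m^2.
Then 3·3^(m + 1) = 3·(3·3^m) ≥ 3·(37m^3 - 18m^2).
Also, for m ≥ 8 we have 3·(37m^3 - 18m^2) ≥ 37(m+1)^3 - 18(m+1)^2, since 3·(37m^3 - 18m^2) − (37(m+1)^3 - 18(m+1)^2) = 74m^3 - 147m^2 - 75m - 19, which is nonnegative for all m ≥ 8.
Combining, 3·3^(m + 1) ≥ 37(m+1)^3 - 18(m+1)^2.
By induction, the statement is established for all t ≥ 8.
Hence the smallest such n_0 is 8.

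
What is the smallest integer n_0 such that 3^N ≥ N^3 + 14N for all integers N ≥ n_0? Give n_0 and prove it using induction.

At N = 4: 81 < 120, so the inequality fails and n_0 ≥ 5. We prove 3^N ≥ N^3 + 14N for all N ≥ 5.
For the base case N = 5: 3^N = 243 and N^3 + 14N = 195, so 243 ≥ 195.
For the inductive step, assume it holds for an arbitrary i ≥ 5, so 3^i ≥ i^3 + 14i.
Then 3^(i + 1) = 3·(3^i) ≥ 3·(i^3 + 14i).
Also, for i ≥ 5 we have 3·(i^3 + 14i) ≥ (i+1)^3 + 14(i+1), since 3·(i^3 + 14i) − ((i+1)^3 + 14(i+1)) = 2i^3 - 3i^2 + 25i - 15, which is nonnegative for all i ≥ 5.
Combining, 3^(i + 1) ≥ (i+1)^3 + 14(i+1).
By induction, the statement is established for all N ≥ 5.
Hence the smallest such n_0 is 5.

n_0 = 5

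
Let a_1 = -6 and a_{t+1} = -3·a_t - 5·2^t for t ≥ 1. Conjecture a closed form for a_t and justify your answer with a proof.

Computing the first terms: a_1 = -6, a_2 = 8, a_3 = -44. This suggests a_t = -4(-3)^(t - 1) - 2^t.
When t = 1: the formula gives -6 = -6 = a_1.
Inductive step: suppose the statement holds for some i ≥ 1, so a_i = -4(-3)^(i - 1) - 2^i.
Then a_{i+1} = -3·a_i - 5·2^i = -3·(-4(-3)^(i - 1) - 2^i) - 5·2^i = -4(-3)^i - 2^(i + 1) = -4(-3)^((i+1) - 1) - 2^(i+1),
which is the claimed formula at t = i+1.
Hence, by induction on t, the claim holds for every t ≥ 1.

a_t = -4(-3)^(t - 1) - 2^t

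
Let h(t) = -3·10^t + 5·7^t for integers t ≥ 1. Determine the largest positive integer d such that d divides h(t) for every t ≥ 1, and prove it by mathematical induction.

Computing the first values: h(1) = 5 and h(2) = -55; gcd(5, -55) = 5, so d ≤ 5.
We prove 5 | -3·10^t + 5·7^t for all t ≥ 1 by induction on t.
For the base case t = 1: h(1) = 5 = 5·(1), so 5 | h(1).
For the inductive step, assume it holds for an arbitrary j ≥ 1, i.e. 5 | h(j). Then
h(j+1) − 10·h(j) = (-3·10^(j+1) + 5·7^(j+1)) − 10·(-3·10^j + 5·7^j) = (5)·7^j·(7 − 10) = (-15)·7^j. Since 5 | h(j) by the inductive hypothesis, 5 | 10·h(j); and 5 | -15 since -15 = 5·-3. Therefore 5 | h(j+1).
This completes the induction.
Therefore the largest such d is 5.

d = 5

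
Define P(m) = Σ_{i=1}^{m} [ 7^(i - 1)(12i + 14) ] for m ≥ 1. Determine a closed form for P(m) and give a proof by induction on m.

P(m) = 2·7^m(m + 1) - 2

We claim P(m) = 2·7^m(m + 1) - 2 for all m ≥ 1.
Base step (m = 1): P(1) = 26, and the closed form gives 26. They agree.
Inductive step: assume the claim holds for m = i, so P(i) = 2·7^i(i + 1) - 2.
Then P(i+1) = P(i) + (7^i(12i + 26)) = (2·7^i(i + 1) - 2) + (7^i(12i + 26)).
Simplifying, P(i+1) = 14·7^i·i + 28·7^i - 2 = 2·7^(i+1)((i+1) + 1) - 2,
which is the closed form with m = i+1.
By the principle of mathematical induction, the result holds for all m ≥ 1.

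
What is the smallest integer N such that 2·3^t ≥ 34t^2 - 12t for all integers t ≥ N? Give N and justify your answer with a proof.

At t = 5: 486 < 790, so the inequality fails and N ≥ 6. We prove 2·3^t ≥ 34t^2 - 12t for all t ≥ 6.
When t = 6: 2·3^t = 1458 and 34t^2 - 12t = 1152, so 1458 ≥ 1152.
Inductive step: suppose the statement holds for some j ≥ 6, so 2·3^j ≥ 34j^2 - 12j.
Then 2·3^(j + 1) = 3·(2·3^j) ≥ 3·(34j^2 - 12j).
Also, for j ≥ 6 we have 3·(34j^2 - 12j) ≥ 34(j+1)^2 - 12(j+1), since 3·(34j^2 - 12j) − (34(j+1)^2 - 12(j+1)) = 68j^2 - 92j - 22, which is nonnegative for all j ≥ 6.
Combining, 2·3^(j + 1) ≥ 34(j+1)^2 - 12(j+1).
By the principle of mathematical induction, the result holds for all t ≥ 6.
Hence the smallest such N is 6.

N = 6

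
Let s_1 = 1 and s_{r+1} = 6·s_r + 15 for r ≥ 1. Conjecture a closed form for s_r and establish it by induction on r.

Computing the first terms: s_1 = 1, s_2 = 21, s_3 = 141. This suggests s_r = 4·6^(r - 1) - 3.
When r = 1: the formula gives 1 = 1 = s_1.
For the inductive step, assume it holds for an arbitrary m ≥ 1, so s_m = 4·6^(m - 1) - 3.
Then s_{m+1} = 6·s_m + 15 = 6·(4·6^(m - 1) - 3) + 15 = 4·6^m - 3 = 4·6^((m+1) - 1) - 3,
which is the claimed formula at r = m+1.
Hence, by induction on r, the claim holds for every r ≥ 1.

s_r = 4·6^(r - 1) - 3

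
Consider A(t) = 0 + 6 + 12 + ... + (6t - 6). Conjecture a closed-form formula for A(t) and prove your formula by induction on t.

A(t) = 3t(t - 1)

We claim A(t) = 3t(t - 1) for all t ≥ 1.
Base step (t = 1): A(1) = 0, and the closed form gives 0. They agree.
Suppose the result is true for t = p, so A(p) = 3p(p - 1).
Then A(p+1) = A(p) + (6p) = (3p(p - 1)) + (6p).
Simplifying, A(p+1) = 3p(p + 1) = 3(p+1)((p+1) - 1),
which is the closed form with t = p+1.
Hence, by induction on t, the claim holds for every t ≥ 1.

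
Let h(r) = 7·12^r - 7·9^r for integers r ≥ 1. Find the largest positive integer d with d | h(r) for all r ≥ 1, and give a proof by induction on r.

d = 21

Computing the first values: h(1) = 21 and h(2) = 441; gcd(21, 441) = 21, so d ≤ 21.
We prove 21 | 7·12^r - 7·9^r for all r ≥ 1 by induction on r.
For the base case r = 1: h(1) = 21 = 21·(1), so 21 | h(1).
Inductive step: suppose the statement holds for some m ≥ 1, i.e. 21 | h(m). Then
h(m+1) − 12·h(m) = (7·12^(m+1) - 7·9^(m+1)) − 12·(7·12^m - 7·9^m) = (-7)·9^m·(9 − 12) = (21)·9^m. Since 21 | h(m) by the inductive hypothesis, 21 | 12·h(m); and 21 | 21 since 21 = 21·1. Therefore 21 | h(m+1).
By induction, the statement is established for all r ≥ 1.
Therefore the largest such d is 21.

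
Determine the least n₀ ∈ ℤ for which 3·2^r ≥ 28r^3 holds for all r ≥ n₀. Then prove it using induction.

n₀ = 15

At r = 14: 49152 < 76832, so the inequality fails and n₀ ≥ 15. We prove 3·2^r ≥ 28r^3 for all r ≥ 15.
When r = 15: 3·2^r = 98304 and 28r^3 = 94500, so 98304 ≥ 94500.
Suppose the result is true for r = j, so 3·2^j ≥ 28j^3.
Then 3·2^(j + 1) = 2·(3·2^j) ≥ 2·(28j^3).
Also, for j ≥ 15 we have 2·(28j^3) ≥ 28(j+1)^3, since 2 ≥ (1 + 1/j)^3 for all j ≥ 15.
Combining, 3·2^(j + 1) ≥ 28(j+1)^3.
By induction, the statement is established for all r ≥ 15.
Hence the smallest such n₀ is 15.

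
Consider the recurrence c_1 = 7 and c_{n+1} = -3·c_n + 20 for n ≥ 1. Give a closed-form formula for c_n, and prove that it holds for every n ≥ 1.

c_n = 2(-3)^(n - 1) + 5

Computing the first terms: c_1 = 7, c_2 = -1, c_3 = 23. This suggests c_n = 2(-3)^(n - 1) + 5.
When n = 1: the formula gives 7 = 7 = c_1.
Suppose the result is true for n = i, so c_i = 2(-3)^(i - 1) + 5.
Then c_{i+1} = -3·c_i + 20 = -3·(2(-3)^(i - 1) + 5) + 20 = 2(-3)^i + 5 = 2(-3)^((i+1) - 1) + 5,
which is the claimed formula at n = i+1.
Hence, by induction on n, the claim holds for every n ≥ 1.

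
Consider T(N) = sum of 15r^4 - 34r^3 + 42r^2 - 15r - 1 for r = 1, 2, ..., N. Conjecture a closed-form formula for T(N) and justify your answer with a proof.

T(N) = N(3N^4 - N^3 + 2N^2 + 5N - 2)

We claim T(N) = N(3N^4 - N^3 + 2N^2 + 5N - 2) for all N ≥ 1.
Base case (N = 1): T(1) = 7, and the closed form gives 7. They agree.
Inductive step: suppose the statement holds for some r ≥ 1, so T(r) = r(3r^4 - r^3 + 2r^2 + 5r - 2).
Then T(r+1) = T(r) + (15r^4 + 26r^3 + 30r^2 + 27r + 7) = (r(3r^4 - r^3 + 2r^2 + 5r - 2)) + (15r^4 + 26r^3 + 30r^2 + 27r + 7).
Simplifying, T(r+1) = (r + 1)(3r^4 + 11r^3 + 17r^2 + 18r + 7) = (r+1)(3(r+1)^4 - (r+1)^3 + 2(r+1)^2 + 5(r+1) - 2),
which is the closed form with N = r+1.
Hence, by induction on N, the claim holds for every N ≥ 1.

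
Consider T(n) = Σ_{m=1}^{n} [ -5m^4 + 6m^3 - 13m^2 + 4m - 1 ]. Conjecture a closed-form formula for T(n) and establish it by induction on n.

We claim T(n) = -n(n^4 + n^3 + 3n^2 + 3n + 1) for all n ≥ 1.
When n = 1: T(1) = -9, and the closed form gives -9. They agree.
Inductive step: assume the claim holds for n = m, so T(m) = m(-m^4 - m^3 - 3m^2 - 3m - 1).
Then T(m+1) = T(m) + (-5m^4 - 14m^3 - 25m^2 - 24m - 9) = (m(-m^4 - m^3 - 3m^2 - 3m - 1)) + (-5m^4 - 14m^3 - 25m^2 - 24m - 9).
Simplifying, T(m+1) = -(m + 1)(m^4 + 5m^3 + 12m^2 + 16m + 9) = -(m+1)((m+1)^4 + (m+1)^3 + 3(m+1)^2 + 3(m+1) + 1),
which is the closed form with n = m+1.
This completes the induction.

T(n) = -n(n^4 + n^3 + 3n^2 + 3n + 1)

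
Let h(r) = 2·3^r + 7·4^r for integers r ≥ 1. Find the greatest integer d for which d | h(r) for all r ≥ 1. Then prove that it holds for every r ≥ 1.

d = 2

Computing the first values: h(1) = 34 and h(2) = 130; gcd(34, 130) = 2, so d ≤ 2.
We prove 2 | 2·3^r + 7·4^r for all r ≥ 1 by induction on r.
When r = 1: h(1) = 34 = 2·(17), so 2 | h(1).
Suppose the result is true for r = p, i.e. 2 | h(p). Then
h(p+1) − 4·h(p) = (2·3^(p+1) + 7·4^(p+1)) − 4·(2·3^p + 7·4^p) = (2)·3^p·(3 − 4) = (-2)·3^p. Since 2 | h(p) by the inductive hypothesis, 2 | 4·h(p); and 2 | -2 since -2 = 2·-1. Therefore 2 | h(p+1).
This completes the induction.
Therefore the largest such d is 2.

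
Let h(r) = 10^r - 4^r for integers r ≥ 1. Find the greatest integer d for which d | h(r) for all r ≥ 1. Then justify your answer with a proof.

Computing the first values: h(1) = 6 and h(2) = 84; gcd(6, 84) = 6, so d ≤ 6.
We prove 6 | 10^r - 4^r for all r ≥ 1 by induction on r.
Base step (r = 1): h(1) = 6 = 6·(1), so 6 | h(1).
Suppose the result is true for r = j, i.e. 6 | h(j). Then
10^{j+1} − 4^{j+1} = 10·10^j − 4·4^j = 10·(10^j − 4^j) + (6)·4^j. The first term is divisible by 6 by the inductive hypothesis, and the second term (6)·4^j is divisible by 6 since 6 | 6. Hence 6 | h(j+1).
By the principle of mathematical induction, the result holds for all r ≥ 1.
Therefore the largest such d is 6.

d = 6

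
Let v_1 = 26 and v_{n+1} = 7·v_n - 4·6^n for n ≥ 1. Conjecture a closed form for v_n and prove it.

v_n = 4·6^n + 2·7^(n - 1)

Computing the first terms: v_1 = 26, v_2 = 158, v_3 = 962. This suggests v_n = 4·6^n + 2·7^(n - 1).
Base step (n = 1): the formula gives 26 = 26 = v_1.
Inductive step: assume the claim holds for n = p, so v_p = 4·6^p + 2·7^(p - 1).
Then v_{p+1} = 7·v_p - 4·6^p = 7·(4·6^p + 2·7^(p - 1)) - 4·6^p = 4·6^(p + 1) + 2·7^p = 4·6^(p+1) + 2·7^((p+1) - 1),
which is the claimed formula at n = p+1.
Hence, by induction on n, the claim holds for every n ≥ 1.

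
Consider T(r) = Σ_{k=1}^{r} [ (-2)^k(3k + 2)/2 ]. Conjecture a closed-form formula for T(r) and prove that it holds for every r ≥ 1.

We claim T(r) = (-2)^r(r + 1) - 1 for all r ≥ 1.
For the base case r = 1: T(1) = -5, and the closed form gives -5. They agree.
Inductive step: suppose the statement holds for some k ≥ 1, so T(k) = (-2)^k(k + 1) - 1.
Then T(k+1) = T(k) + ((-2)^k(-3k - 5)) = ((-2)^k(k + 1) - 1) + ((-2)^k(-3k - 5)).
Simplifying, T(k+1) = -2(-2)^k·k - 4(-2)^k - 1 = (-2)^(k+1)((k+1) + 1) - 1,
which is the closed form with r = k+1.
This completes the induction.

T(r) = (-2)^r(r + 1) - 1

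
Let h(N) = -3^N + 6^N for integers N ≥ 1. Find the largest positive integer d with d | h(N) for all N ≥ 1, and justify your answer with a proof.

d = 3

Computing the first values: h(1) = 3 and h(2) = 27; gcd(3, 27) = 3, so d ≤ 3.
We prove 3 | -3^N + 6^N for all N ≥ 1 by induction on N.
When N = 1: h(1) = 3 = 3·(1), so 3 | h(1).
Inductive step: suppose the statement holds for some r ≥ 1, i.e. 3 | h(r). Then
6^{r+1} − 3^{r+1} = 6·6^r − 3·3^r = 6·(6^r − 3^r) + (3)·3^r. The first term is divisible by 3 by the inductive hypothesis, and the second term (3)·3^r is divisible by 3 since 3 | 3. Hence 3 | h(r+1).
Hence, by induction on N, the claim holds for every N ≥ 1.
Therefore the largest such d is 3.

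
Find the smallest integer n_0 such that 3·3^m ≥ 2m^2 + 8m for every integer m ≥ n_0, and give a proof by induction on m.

n_0 = 2

At m = 1: 9 < 10, so the inequality fails and n_0 ≥ 2. We prove 3·3^m ≥ 2m^2 + 8m for all m ≥ 2.
For the base case m = 2: 3·3^m = 27 and 2m^2 + 8m = 24, so 27 ≥ 24.
Inductive step: suppose the statement holds for some i ≥ 2, so 3·3^i ≥ 2i^2 + 8i.
Then 3·3^(i + 1) = 3·(3·3^i) ≥ 3·(2i^2 + 8i).
Also, for i ≥ 2 we have 3·(2i^2 + 8i) ≥ 2(i+1)^2 + 8(i+1), since 3·(2i^2 + 8i) − (2(i+1)^2 + 8(i+1)) = 4i^2 + 12i - 10, which is nonnegative for all i ≥ 2.
Combining, 3·3^(i + 1) ≥ 2(i+1)^2 + 8(i+1).
By induction, the statement is established for all m ≥ 2.
Hence the smallest such n_0 is 2.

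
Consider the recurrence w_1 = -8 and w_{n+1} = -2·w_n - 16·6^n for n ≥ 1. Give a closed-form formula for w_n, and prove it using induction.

w_n = (-2)^(n + 1) - 2·6^n

Computing the first terms: w_1 = -8, w_2 = -80, w_3 = -416. This suggests w_n = (-2)^(n + 1) - 2·6^n.
For the base case n = 1: the formula gives -8 = -8 = w_1.
Suppose the result is true for n = j, so w_j = (-2)^(j + 1) - 2·6^j.
Then w_{j+1} = -2·w_j - 16·6^j = -2·((-2)^(j + 1) - 2·6^j) - 16·6^j = (-2)^(j + 2) - 2·6^(j + 1) = (-2)^((j+1) + 1) - 2·6^(j+1),
which is the claimed formula at n = j+1.
Hence, by induction on n, the claim holds for every n ≥ 1.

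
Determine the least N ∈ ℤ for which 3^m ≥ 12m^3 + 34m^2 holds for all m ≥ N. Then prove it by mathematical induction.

At m = 8: 6561 < 8320, so the inequality fails and N ≥ 9. We prove 3^m ≥ 12m^3 + 34m^2 for all m ≥ 9.
Base case (m = 9): 3^m = 19683 and 12m^3 + 34m^2 = 11502, so 19683 ≥ 11502.
Inductive step: suppose the statement holds for some k ≥ 9, so 3^k ≥ 12k^3 + 34k^2.
Then 3^(k + 1) = 3·(3^k) ≥ 3·(12k^3 + 34k^2).
Also, for k ≥ 9 we have 3·(12k^3 + 34k^2) ≥ 12(k+1)^3 + 34(k+1)^2, since 3·(12k^3 + 34k^2) − (12(k+1)^3 + 34(k+1)^2) = 24k^3 + 32k^2 - 104k - 46, which is nonnegative for all k ≥ 9.
Combining, 3^(k + 1) ≥ 12(k+1)^3 + 34(k+1)^2.
By induction, the statement is established for all m ≥ 9.
Hence the smallest such N is 9.

N = 9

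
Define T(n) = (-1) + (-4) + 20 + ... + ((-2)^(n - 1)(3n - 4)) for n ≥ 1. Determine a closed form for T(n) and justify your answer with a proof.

We claim T(n) = (-2)^n(-n + 1) - 1 for all n ≥ 1.
When n = 1: T(1) = -1, and the closed form gives -1. They agree.
Inductive step: assume the claim holds for n = m, so T(m) = (-2)^m(-m + 1) - 1.
Then T(m+1) = T(m) + ((-2)^m(3m - 1)) = ((-2)^m(-m + 1) - 1) + ((-2)^m(3m - 1)).
Simplifying, T(m+1) = 2(-2)^m·m - 1 = (-2)^(m+1)(-(m+1) + 1) - 1,
which is the closed form with n = m+1.
Hence, by induction on n, the claim holds for every n ≥ 1.

T(n) = (-2)^n(-n + 1) - 1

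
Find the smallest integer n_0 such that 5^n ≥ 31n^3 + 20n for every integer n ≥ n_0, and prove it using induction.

n_0 = 6

At n = 5: 3125 < 3975, so the inequality fails and n_0 ≥ 6. We prove 5^n ≥ 31n^3 + 20n for all n ≥ 6.
For the base case n = 6: 5^n = 15625 and 31n^3 + 20n = 6816, so 15625 ≥ 6816.
For the inductive step, assume it holds for an arbitrary r ≥ 6, so 5^r ≥ 31r^3 + 20r.
Then 5^(r + 1) = 5·(5^r) ≥ 5·(31r^3 + 20r).
Also, for r ≥ 6 we have 5·(31r^3 + 20r) ≥ 31(r+1)^3 + 20(r+1), since 5·(31r^3 + 20r) − (31(r+1)^3 + 20(r+1)) = 124r^3 - 93r^2 - 13r - 51, which is nonnegative for all r ≥ 6.
Combining, 5^(r + 1) ≥ 31(r+1)^3 + 20(r+1).
By induction, the statement is established for all n ≥ 6.
Hence the smallest such n_0 is 6.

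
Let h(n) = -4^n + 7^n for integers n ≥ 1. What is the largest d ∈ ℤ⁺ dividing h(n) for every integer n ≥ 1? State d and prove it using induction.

Computing the first values: h(1) = 3 and h(2) = 33; gcd(3, 33) = 3, so d ≤ 3.
We prove 3 | -4^n + 7^n for all n ≥ 1 by induction on n.
For the base case n = 1: h(1) = 3 = 3·(1), so 3 | h(1).
Suppose the result is true for n = k, i.e. 3 | h(k). Then
7^{k+1} − 4^{k+1} = 7·7^k − 4·4^k = 7·(7^k − 4^k) + (3)·4^k. The first term is divisible by 3 by the inductive hypothesis, and the second term (3)·4^k is divisible by 3 since 3 | 3. Hence 3 | h(k+1).
Hence, by induction on n, the claim holds for every n ≥ 1.
Therefore the largest such d is 3.

d = 3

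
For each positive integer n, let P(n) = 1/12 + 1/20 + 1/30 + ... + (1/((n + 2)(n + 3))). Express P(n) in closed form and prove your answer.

P(n) = n/(3(n + 3))

We claim P(n) = n/(3(n + 3)) for all n ≥ 1.
Base step (n = 1): P(1) = 1/12, and the closed form gives 1/12. They agree.
Inductive step: assume the claim holds for n = j, so P(j) = j/(3(j + 3)).
Then P(j+1) = P(j) + (1/((j + 3)(j + 4))) = (j/(3(j + 3))) + (1/((j + 3)(j + 4))).
Simplifying, P(j+1) = (j + 1)/(3(j + 4)) = (j+1)/(3((j+1) + 3)),
which is the closed form with n = j+1.
By the principle of mathematical induction, the result holds for all n ≥ 1.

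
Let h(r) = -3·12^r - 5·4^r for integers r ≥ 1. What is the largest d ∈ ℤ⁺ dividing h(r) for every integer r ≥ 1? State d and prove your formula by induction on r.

Computing the first values: h(1) = -56 and h(2) = -512; gcd(-56, -512) = 8, so d ≤ 8.
We prove 8 | -3·12^r - 5·4^r for all r ≥ 1 by induction on r.
When r = 1: h(1) = -56 = 8·(-7), so 8 | h(1).
Suppose the result is true for r = j, i.e. 8 | h(j). Then
h(j+1) − 12·h(j) = (-3·12^(j+1) - 5·4^(j+1)) − 12·(-3·12^j - 5·4^j) = (-5)·4^j·(4 − 12) = (40)·4^j. Since 8 | h(j) by the inductive hypothesis, 8 | 12·h(j); and 8 | 40 since 40 = 8·5. Therefore 8 | h(j+1).
This completes the induction.
Therefore the largest such d is 8.

d = 8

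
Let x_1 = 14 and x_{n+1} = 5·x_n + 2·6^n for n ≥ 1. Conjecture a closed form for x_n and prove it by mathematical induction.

x_n = 2·5^(n - 1) + 2·6^n

Computing the first terms: x_1 = 14, x_2 = 82, x_3 = 482. This suggests x_n = 2·5^(n - 1) + 2·6^n.
Base step (n = 1): the formula gives 14 = 14 = x_1.
Suppose the result is true for n = p, so x_p = 2·5^(p - 1) + 2·6^p.
Then x_{p+1} = 5·x_p + 2·6^p = 5·(2·5^(p - 1) + 2·6^p) + 2·6^p = 2·5^p + 2·6^(p + 1) = 2·5^((p+1) - 1) + 2·6^(p+1),
which is the claimed formula at n = p+1.
Hence, by induction on n, the claim holds for every n ≥ 1.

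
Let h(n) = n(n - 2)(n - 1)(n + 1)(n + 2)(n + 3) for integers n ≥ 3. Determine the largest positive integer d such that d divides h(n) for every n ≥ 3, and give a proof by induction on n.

Computing the first values: h(3) = 720 and h(4) = 5040; gcd(720, 5040) = 720, so d ≤ 720.
We prove 720 | n(n - 2)(n - 1)(n + 1)(n + 2)(n + 3) for all n ≥ 3 by induction on n.
For the base case n = 3: h(3) = 720 = 720·(1), so 720 | h(3).
Inductive step: assume the claim holds for n = i, i.e. 720 | h(i). Then
h(i+1) − h(i) = (i-1)·i·(i+1)·(i+2)·(i+3)·(i+4) − (i-2)·(i-1)·i·(i+1)·(i+2)·(i+3) = (i-1)·i·(i+1)·(i+2)·(i+3)·[(i+4) − (i-2)] = 6·(i-1)·i·(i+1)·(i+2)·(i+3). The product of 5 consecutive integers is divisible by (5)! = 120, so h(i+1) − h(i) is divisible by 6·120 = 720. By the inductive hypothesis 720 | h(i), hence 720 | h(i+1).
By induction, the statement is established for all n ≥ 3.
Therefore the largest such d is 720.

d = 720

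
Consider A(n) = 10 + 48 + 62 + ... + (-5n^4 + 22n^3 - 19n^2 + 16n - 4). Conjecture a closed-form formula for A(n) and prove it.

We claim A(n) = -n(n^4 - 3n^3 - 3n^2 - 4n - 1) for all n ≥ 1.
Base step (n = 1): A(1) = 10, and the closed form gives 10. They agree.
Inductive step: assume the claim holds for n = i, so A(i) = i(-i^4 + 3i^3 + 3i^2 + 4i + 1).
Then A(i+1) = A(i) + (-5i^4 + 2i^3 + 17i^2 + 24i + 10) = (i(-i^4 + 3i^3 + 3i^2 + 4i + 1)) + (-5i^4 + 2i^3 + 17i^2 + 24i + 10).
Simplifying, A(i+1) = -(i + 1)(i^4 + i^3 - 6i^2 - 15i - 10) = -(i+1)((i+1)^4 - 3(i+1)^3 - 3(i+1)^2 - 4(i+1) - 1),
which is the closed form with n = i+1.
By the principle of mathematical induction, the result holds for all n ≥ 1.

A(n) = -n(n^4 - 3n^3 - 3n^2 - 4n - 1)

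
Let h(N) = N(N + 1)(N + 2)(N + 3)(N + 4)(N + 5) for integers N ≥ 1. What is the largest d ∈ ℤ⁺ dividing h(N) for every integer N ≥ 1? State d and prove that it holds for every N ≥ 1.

d = 720

Computing the first values: h(1) = 720 and h(2) = 5040; gcd(720, 5040) = 720, so d ≤ 720.
We prove 720 | N(N + 1)(N + 2)(N + 3)(N + 4)(N + 5) for all N ≥ 1 by induction on N.
Base step (N = 1): h(1) = 720 = 720·(1), so 720 | h(1).
For the inductive step, assume it holds for an arbitrary p ≥ 1, i.e. 720 | h(p). Then
h(p+1) − h(p) = (p+1)·(p+2)·(p+3)·(p+4)·(p+5)·(p+6) − p·(p+1)·(p+2)·(p+3)·(p+4)·(p+5) = (p+1)·(p+2)·(p+3)·(p+4)·(p+5)·[(p+6) − p] = 6·(p+1)·(p+2)·(p+3)·(p+4)·(p+5). The product of 5 consecutive integers is divisible by (5)! = 120, so h(p+1) − h(p) is divisible by 6·120 = 720. By the inductive hypothesis 720 | h(p), hence 720 | h(p+1).
This completes the induction.
Therefore the largest such d is 720.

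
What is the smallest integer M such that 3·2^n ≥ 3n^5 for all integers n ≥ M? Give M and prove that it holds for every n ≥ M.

At n = 22: 12582912 < 15460896, so the inequality fails and M ≥ 23. We prove 3·2^n ≥ 3n^5 for all n ≥ 23.
For the base case n = 23: 3·2^n = 25165824 and 3n^5 = 19309029, so 25165824 ≥ 19309029.
For the inductive step, assume it holds for an arbitrary k ≥ 23, so 3·2^k ≥ 3k^5.
Then 3·2^(k + 1) = 2·(3·2^k) ≥ 2·(3k^5).
Also, for k ≥ 23 we have 2·(3k^5) ≥ 3(k+1)^5, since 2 ≥ (1 + 1/k)^5 for all k ≥ 23.
Combining, 3·2^(k + 1) ≥ 3(k+1)^5.
Hence, by induction on n, the claim holds for every n ≥ 23.
Hence the smallest such M is 23.

M = 23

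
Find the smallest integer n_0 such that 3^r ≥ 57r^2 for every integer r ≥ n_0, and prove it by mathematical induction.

At r = 7: 2187 < 2793, so the inequality fails and n_0 ≥ 8. We prove 3^r ≥ 57r^2 for all r ≥ 8.
Base case (r = 8): 3^r = 6561 and 57r^2 = 3648, so 6561 ≥ 3648.
For the inductive step, assume it holds for an arbitrary k ≥ 8, so 3^k ≥ 57k^2.
Then 3^(k + 1) = 3·(3^k) ≥ 3·(57k^2).
Also, for k ≥ 8 we have 3·(57k^2) ≥ 57(k+1)^2, since 3 ≥ (1 + 1/k)^2 for all k ≥ 8.
Combining, 3^(k + 1) ≥ 57(k+1)^2.
This completes the induction.
Hence the smallest such n_0 is 8.

n_0 = 8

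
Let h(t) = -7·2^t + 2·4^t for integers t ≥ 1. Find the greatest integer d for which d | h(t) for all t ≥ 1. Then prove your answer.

Computing the first values: h(1) = -6 and h(2) = 4; gcd(-6, 4) = 2, so d ≤ 2.
We prove 2 | -7·2^t + 2·4^t for all t ≥ 1 by induction on t.
For the base case t = 1: h(1) = -6 = 2·(-3), so 2 | h(1).
For the inductive step, assume it holds for an arbitrary r ≥ 1, i.e. 2 | h(r). Then
h(r+1) − 4·h(r) = (-7·2^(r+1) + 2·4^(r+1)) − 4·(-7·2^r + 2·4^r) = (-7)·2^r·(2 − 4) = (14)·2^r. Since 2 | h(r) by the inductive hypothesis, 2 | 4·h(r); and 2 | 14 since 14 = 2·7. Therefore 2 | h(r+1).
By the principle of mathematical induction, the result holds for all t ≥ 1.
Therefore the largest such d is 2.

d = 2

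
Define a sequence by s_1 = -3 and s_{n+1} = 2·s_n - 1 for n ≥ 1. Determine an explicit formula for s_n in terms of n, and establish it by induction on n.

s_n = -2^(n + 1) + 1

Computing the first terms: s_1 = -3, s_2 = -7, s_3 = -15. This suggests s_n = -2^(n + 1) + 1.
When n = 1: the formula gives -3 = -3 = s_1.
Suppose the result is true for n = p, so s_p = -2^(p + 1) + 1.
Then s_{p+1} = 2·s_p - 1 = 2·(-2^(p + 1) + 1) - 1 = -2^(p + 2) + 1 = -2^((p+1) + 1) + 1,
which is the claimed formula at n = p+1.
By induction, the statement is established for all n ≥ 1.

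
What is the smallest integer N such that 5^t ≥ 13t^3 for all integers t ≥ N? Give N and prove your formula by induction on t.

N = 5

At t = 4: 625 < 832, so the inequality fails and N ≥ 5. We prove 5^t ≥ 13t^3 for all t ≥ 5.
When t = 5: 5^t = 3125 and 13t^3 = 1625, so 3125 ≥ 1625.
Suppose the result is true for t = p, so 5^p ≥ 13p^3.
Then 5^(p + 1) = 5·(5^p) ≥ 5·(13p^3).
Also, for p ≥ 5 we have 5·(13p^3) ≥ 13(p+1)^3, since 5 ≥ (1 + 1/p)^3 for all p ≥ 5.
Combining, 5^(p + 1) ≥ 13(p+1)^3.
By the principle of mathematical induction, the result holds for all t ≥ 5.
Hence the smallest such N is 5.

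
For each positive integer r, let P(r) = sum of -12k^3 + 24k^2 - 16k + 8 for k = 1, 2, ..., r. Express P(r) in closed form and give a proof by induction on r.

P(r) = -r(3r^3 - 2r^2 - r - 4)

We claim P(r) = -r(3r^3 - 2r^2 - r - 4) for all r ≥ 1.
When r = 1: P(1) = 4, and the closed form gives 4. They agree.
Inductive step: suppose the statement holds for some k ≥ 1, so P(k) = k(-3k^3 + 2k^2 + k + 4).
Then P(k+1) = P(k) + (-12k^3 - 12k^2 - 4k + 4) = (k(-3k^3 + 2k^2 + k + 4)) + (-12k^3 - 12k^2 - 4k + 4).
Simplifying, P(k+1) = -(k + 1)(3k^3 + 7k^2 + 4k - 4) = -(k+1)(3(k+1)^3 - 2(k+1)^2 - (k+1) - 4),
which is the closed form with r = k+1.
Hence, by induction on r, the claim holds for every r ≥ 1.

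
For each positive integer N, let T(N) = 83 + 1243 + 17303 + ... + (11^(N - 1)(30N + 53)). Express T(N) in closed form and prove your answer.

T(N) = 11^N(3N + 5) - 5

We claim T(N) = 11^N(3N + 5) - 5 for all N ≥ 1.
When N = 1: T(1) = 83, and the closed form gives 83. They agree.
Suppose the result is true for N = r, so T(r) = 11^r(3r + 5) - 5.
Then T(r+1) = T(r) + (11^r(30r + 83)) = (11^r(3r + 5) - 5) + (11^r(30r + 83)).
Simplifying, T(r+1) = 33·11^r·r + 88·11^r - 5 = 11^(r+1)(3(r+1) + 5) - 5,
which is the closed form with N = r+1.
Hence, by induction on N, the claim holds for every N ≥ 1.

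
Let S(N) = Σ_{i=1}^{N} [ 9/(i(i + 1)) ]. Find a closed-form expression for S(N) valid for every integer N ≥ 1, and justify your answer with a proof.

S(N) = 9N/(N + 1)

We claim S(N) = 9N/(N + 1) for all N ≥ 1.
When N = 1: S(1) = 9/2, and the closed form gives 9/2. They agree.
Inductive step: suppose the statement holds for some i ≥ 1, so S(i) = 9i/(i + 1).
Then S(i+1) = S(i) + (9/((i + 1)(i + 2))) = (9i/(i + 1)) + (9/((i + 1)(i + 2))).
Simplifying, S(i+1) = 9(i + 1)/(i + 2) = 9(i+1)/((i+1) + 1),
which is the closed form with N = i+1.
By the principle of mathematical induction, the result holds for all N ≥ 1.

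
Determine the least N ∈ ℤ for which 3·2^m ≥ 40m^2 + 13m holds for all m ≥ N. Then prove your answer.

N = 11

At m = 10: 3072 < 4130, so the inequality fails and N ≥ 11. We prove 3·2^m ≥ 40m^2 + 13m for all m ≥ 11.
Base case (m = 11): 3·2^m = 6144 and 40m^2 + 13m = 4983, so 6144 ≥ 4983.
Inductive step: assume the claim holds for m = p, so 3·2^p ≥ 40p^2 + 13p.
Then 3·2^(p + 1) = 2·(3·2^p) ≥ 2·(40p^2 + 13p).
Also, for p ≥ 11 we have 2·(40p^2 + 13p) ≥ 40(p+1)^2 + 13(p+1), since 2·(40p^2 + 13p) − (40(p+1)^2 + 13(p+1)) = 40p^2 - 67p - 53, which is nonnegative for all p ≥ 11.
Combining, 3·2^(p + 1) ≥ 40(p+1)^2 + 13(p+1).
Hence, by induction on m, the claim holds for every m ≥ 11.
Hence the smallest such N is 11.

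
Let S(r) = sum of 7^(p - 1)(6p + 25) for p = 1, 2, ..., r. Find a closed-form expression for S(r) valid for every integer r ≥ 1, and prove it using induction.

S(r) = 7^r(r + 4) - 4

We claim S(r) = 7^r(r + 4) - 4 for all r ≥ 1.
For the base case r = 1: S(1) = 31, and the closed form gives 31. They agree.
Inductive step: assume the claim holds for r = p, so S(p) = 7^p(p + 4) - 4.
Then S(p+1) = S(p) + (7^p(6p + 31)) = (7^p(p + 4) - 4) + (7^p(6p + 31)).
Simplifying, S(p+1) = 7·7^p·p + 35·7^p - 4 = 7^(p+1)((p+1) + 4) - 4,
which is the closed form with r = p+1.
Hence, by induction on r, the claim holds for every r ≥ 1.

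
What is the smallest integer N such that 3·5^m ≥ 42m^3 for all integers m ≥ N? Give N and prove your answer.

N = 5

At m = 4: 1875 < 2688, so the inequality fails and N ≥ 5. We prove 3·5^m ≥ 42m^3 for all m ≥ 5.
Base case (m = 5): 3·5^m = 9375 and 42m^3 = 5250, so 9375 ≥ 5250.
For the inductive step, assume it holds for an arbitrary r ≥ 5, so 3·5^r ≥ 42r^3.
Then 3·5^(r + 1) = 5·(3·5^r) ≥ 5·(42r^3).
Also, for r ≥ 5 we have 5·(42r^3) ≥ 42(r+1)^3, since 5 ≥ (1 + 1/r)^3 for all r ≥ 5.
Combining, 3·5^(r + 1) ≥ 42(r+1)^3.
By induction, the statement is established for all m ≥ 5.
Hence the smallest such N is 5.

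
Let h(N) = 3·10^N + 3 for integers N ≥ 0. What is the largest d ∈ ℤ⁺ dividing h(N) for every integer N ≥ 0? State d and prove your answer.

Computing the first values: h(0) = 6 and h(1) = 33; gcd(6, 33) = 3, so d ≤ 3.
We prove 3 | 3·10^N + 3 for all N ≥ 0 by induction on N.
Base case (N = 0): h(0) = 6 = 3·(2), so 3 | h(0).
Inductive step: assume the claim holds for N = j, i.e. 3 | h(j). Then
h(j+1) = 3·10^(j+1) + 3 = 10·(3·10^j + 3) - 27 = 10·h(j) - 27. The first term is divisible by 3 by the inductive hypothesis, and -27 is divisible by 3. Hence 3 | h(j+1).
By induction, the statement is established for all N ≥ 0.
Therefore the largest such d is 3.

d = 3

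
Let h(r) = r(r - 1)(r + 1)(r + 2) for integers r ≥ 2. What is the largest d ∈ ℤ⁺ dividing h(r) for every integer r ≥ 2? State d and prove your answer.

d = 24

Computing the first values: h(2) = 24 and h(3) = 120; gcd(24, 120) = 24, so d ≤ 24.
We prove 24 | r(r - 1)(r + 1)(r + 2) for all r ≥ 2 by induction on r.
Base case (r = 2): h(2) = 24 = 24·(1), so 24 | h(2).
For the inductive step, assume it holds for an arbitrary m ≥ 2, i.e. 24 | h(m). Then
h(m+1) − h(m) = m·(m+1)·(m+2)·(m+3) − (m-1)·m·(m+1)·(m+2) = m·(m+1)·(m+2)·[(m+3) − (m-1)] = 4·m·(m+1)·(m+2). The product of 3 consecutive integers is divisible by (3)! = 6, so h(m+1) − h(m) is divisible by 4·6 = 24. By the inductive hypothesis 24 | h(m), hence 24 | h(m+1).
This completes the induction.
Therefore the largest such d is 24.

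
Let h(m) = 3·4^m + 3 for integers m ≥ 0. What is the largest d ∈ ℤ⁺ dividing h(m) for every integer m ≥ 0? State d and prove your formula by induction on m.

Computing the first values: h(0) = 6 and h(1) = 15; gcd(6, 15) = 3, so d ≤ 3.
We prove 3 | 3·4^m + 3 for all m ≥ 0 by induction on m.
For the base case m = 0: h(0) = 6 = 3·(2), so 3 | h(0).
Suppose the result is true for m = p, i.e. 3 | h(p). Then
h(p+1) = 3·4^(p+1) + 3 = 4·(3·4^p + 3) - 9 = 4·h(p) - 9. The first term is divisible by 3 by the inductive hypothesis, and -9 is divisible by 3. Hence 3 | h(p+1).
This completes the induction.
Therefore the largest such d is 3.

d = 3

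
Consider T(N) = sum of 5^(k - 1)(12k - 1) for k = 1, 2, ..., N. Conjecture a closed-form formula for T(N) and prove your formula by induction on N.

T(N) = 5^N(3N - 1) + 1

We claim T(N) = 5^N(3N - 1) + 1 for all N ≥ 1.
When N = 1: T(1) = 11, and the closed form gives 11. They agree.
Inductive step: suppose the statement holds for some k ≥ 1, so T(k) = 5^k(3k - 1) + 1.
Then T(k+1) = T(k) + (5^k(12k + 11)) = (5^k(3k - 1) + 1) + (5^k(12k + 11)).
Simplifying, T(k+1) = 15·5^k·k + 10·5^k + 1 = 5^(k+1)(3(k+1) - 1) + 1,
which is the closed form with N = k+1.
This completes the induction.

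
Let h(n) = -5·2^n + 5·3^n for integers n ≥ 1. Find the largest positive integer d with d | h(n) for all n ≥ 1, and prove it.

d = 5

Computing the first values: h(1) = 5 and h(2) = 25; gcd(5, 25) = 5, so d ≤ 5.
We prove 5 | -5·2^n + 5·3^n for all n ≥ 1 by induction on n.
When n = 1: h(1) = 5 = 5·(1), so 5 | h(1).
Inductive step: suppose the statement holds for some m ≥ 1, i.e. 5 | h(m). Then
h(m+1) − 3·h(m) = (-5·2^(m+1) + 5·3^(m+1)) − 3·(-5·2^m + 5·3^m) = (-5)·2^m·(2 − 3) = (5)·2^m. Since 5 | h(m) by the inductive hypothesis, 5 | 3·h(m); and 5 | 5 since 5 = 5·1. Therefore 5 | h(m+1).
By the principle of mathematical induction, the result holds for all n ≥ 1.
Therefore the largest such d is 5.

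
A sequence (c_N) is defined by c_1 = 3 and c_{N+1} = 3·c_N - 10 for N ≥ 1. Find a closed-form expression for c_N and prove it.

Computing the first terms: c_1 = 3, c_2 = -1, c_3 = -13. This suggests c_N = -2·3^(N - 1) + 5.
For the base case N = 1: the formula gives 3 = 3 = c_1.
Inductive step: assume the claim holds for N = k, so c_k = -2·3^(k - 1) + 5.
Then c_{k+1} = 3·c_k - 10 = 3·(-2·3^(k - 1) + 5) - 10 = -2·3^k + 5 = -2·3^((k+1) - 1) + 5,
which is the claimed formula at N = k+1.
By the principle of mathematical induction, the result holds for all N ≥ 1.

c_N = -2·3^(N - 1) + 5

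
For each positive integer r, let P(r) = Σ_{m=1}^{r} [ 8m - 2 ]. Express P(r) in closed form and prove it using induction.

P(r) = 2r(2r + 1)

We claim P(r) = 2r(2r + 1) for all r ≥ 1.
When r = 1: P(1) = 6, and the closed form gives 6. They agree.
Inductive step: suppose the statement holds for some m ≥ 1, so P(m) = 2m(2m + 1).
Then P(m+1) = P(m) + (8m + 6) = (2m(2m + 1)) + (8m + 6).
Simplifying, P(m+1) = 2(m + 1)(2m + 3) = 2(m+1)(2(m+1) + 1),
which is the closed form with r = m+1.
By the principle of mathematical induction, the result holds for all r ≥ 1.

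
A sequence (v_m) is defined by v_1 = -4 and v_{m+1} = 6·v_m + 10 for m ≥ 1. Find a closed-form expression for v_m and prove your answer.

v_m = -2·6^(m - 1) - 2

Computing the first terms: v_1 = -4, v_2 = -14, v_3 = -74. This suggests v_m = -2·6^(m - 1) - 2.
Base case (m = 1): the formula gives -4 = -4 = v_1.
For the inductive step, assume it holds for an arbitrary i ≥ 1, so v_i = -2·6^(i - 1) - 2.
Then v_{i+1} = 6·v_i + 10 = 6·(-2·6^(i - 1) - 2) + 10 = -2·6^i - 2 = -2·6^((i+1) - 1) - 2,
which is the claimed formula at m = i+1.
Hence, by induction on m, the claim holds for every m ≥ 1.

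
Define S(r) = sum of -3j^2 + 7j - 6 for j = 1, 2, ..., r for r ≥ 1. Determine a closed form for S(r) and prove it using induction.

We claim S(r) = -r(r^2 - 2r + 3) for all r ≥ 1.
When r = 1: S(1) = -2, and the closed form gives -2. They agree.
Inductive step: suppose the statement holds for some j ≥ 1, so S(j) = j(-j^2 + 2j - 3).
Then S(j+1) = S(j) + (-3j^2 + j - 2) = (j(-j^2 + 2j - 3)) + (-3j^2 + j - 2).
Simplifying, S(j+1) = -(j + 1)(j^2 + 2) = -(j+1)((j+1)^2 - 2(j+1) + 3),
which is the closed form with r = j+1.
By the principle of mathematical induction, the result holds for all r ≥ 1.

S(r) = -r(r^2 - 2r + 3)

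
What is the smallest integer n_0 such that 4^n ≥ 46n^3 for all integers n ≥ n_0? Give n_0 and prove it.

At n = 6: 4096 < 9936, so the inequality fails and n_0 ≥ 7. We prove 4^n ≥ 46n^3 for all n ≥ 7.
When n = 7: 4^n = 16384 and 46n^3 = 15778, so 16384 ≥ 15778.
Suppose the result is true for n = m, so 4^m ≥ 46m^3.
Then 4^(m + 1) = 4·(4^m) ≥ 4·(46m^3).
Also, for m ≥ 7 we have 4·(46m^3) ≥ 46(m+1)^3, since 4 ≥ (1 + 1/m)^3 for all m ≥ 7.
Combining, 4^(m + 1) ≥ 46(m+1)^3.
This completes the induction.
Hence the smallest such n_0 is 7.

n_0 = 7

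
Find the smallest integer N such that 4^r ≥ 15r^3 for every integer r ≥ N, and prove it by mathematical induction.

At r = 5: 1024 < 1875, so the inequality fails and N ≥ 6. We prove 4^r ≥ 15r^3 for all r ≥ 6.
Base step (r = 6): 4^r = 4096 and 15r^3 = 3240, so 4096 ≥ 3240.
For the inductive step, assume it holds for an arbitrary p ≥ 6, so 4^p ≥ 15p^3.
Then 4^(p + 1) = 4·(4^p) ≥ 4·(15p^3).
Also, for p ≥ 6 we have 4·(15p^3) ≥ 15(p+1)^3, since 4 ≥ (1 + 1/p)^3 for all p ≥ 6.
Combining, 4^(p + 1) ≥ 15(p+1)^3.
By the principle of mathematical induction, the result holds for all r ≥ 6.
Hence the smallest such N is 6.

N = 6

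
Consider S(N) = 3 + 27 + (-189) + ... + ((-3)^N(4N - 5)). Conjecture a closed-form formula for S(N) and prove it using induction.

S(N) = 3(-3)^N(N - 1) + 3

We claim S(N) = 3(-3)^N(N - 1) + 3 for all N ≥ 1.
Base case (N = 1): S(1) = 3, and the closed form gives 3. They agree.
Inductive step: suppose the statement holds for some m ≥ 1, so S(m) = 3(-3)^m(m - 1) + 3.
Then S(m+1) = S(m) + ((-3)^(m + 1)(4m - 1)) = (3(-3)^m(m - 1) + 3) + ((-3)^(m + 1)(4m - 1)).
Simplifying, S(m+1) = -9(-3)^m·m + 3 = 3(-3)^(m+1)((m+1) - 1) + 3,
which is the closed form with N = m+1.
By induction, the statement is established for all N ≥ 1.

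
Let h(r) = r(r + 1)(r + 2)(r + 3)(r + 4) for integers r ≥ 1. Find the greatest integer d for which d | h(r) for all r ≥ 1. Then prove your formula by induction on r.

d = 120

Computing the first values: h(1) = 120 and h(2) = 720; gcd(120, 720) = 120, so d ≤ 120.
We prove 120 | r(r + 1)(r + 2)(r + 3)(r + 4) for all r ≥ 1 by induction on r.
Base case (r = 1): h(1) = 120 = 120·(1), so 120 | h(1).
Inductive step: assume the claim holds for r = k, i.e. 120 | h(k). Then
h(k+1) − h(k) = (k+1)·(k+2)·(k+3)·(k+4)·(k+5) − k·(k+1)·(k+2)·(k+3)·(k+4) = (k+1)·(k+2)·(k+3)·(k+4)·[(k+5) − k] = 5·(k+1)·(k+2)·(k+3)·(k+4). The product of 4 consecutive integers is divisible by (4)! = 24, so h(k+1) − h(k) is divisible by 5·24 = 120. By the inductive hypothesis 120 | h(k), hence 120 | h(k+1).
By the principle of mathematical induction, the result holds for all r ≥ 1.
Therefore the largest such d is 120.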